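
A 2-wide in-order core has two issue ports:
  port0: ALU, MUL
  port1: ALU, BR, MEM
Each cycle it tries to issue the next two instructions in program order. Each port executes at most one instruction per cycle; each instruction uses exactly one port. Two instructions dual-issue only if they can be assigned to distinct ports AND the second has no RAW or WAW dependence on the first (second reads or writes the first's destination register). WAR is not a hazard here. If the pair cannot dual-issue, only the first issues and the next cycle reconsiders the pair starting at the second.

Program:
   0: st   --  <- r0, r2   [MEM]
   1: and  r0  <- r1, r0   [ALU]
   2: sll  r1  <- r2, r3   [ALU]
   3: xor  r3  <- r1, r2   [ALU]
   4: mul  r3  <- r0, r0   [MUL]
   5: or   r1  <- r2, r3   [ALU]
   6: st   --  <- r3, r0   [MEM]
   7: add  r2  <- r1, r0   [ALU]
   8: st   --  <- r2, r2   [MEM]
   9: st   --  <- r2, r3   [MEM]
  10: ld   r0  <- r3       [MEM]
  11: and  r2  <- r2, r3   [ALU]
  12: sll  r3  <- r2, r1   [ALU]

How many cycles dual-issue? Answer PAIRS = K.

#0 head=0: st.MEM and.ALU i0+i1 2-wide
#1 head=2: sll.ALU i2 RAW r1
#2 head=3: xor.ALU i3 WAW r3
#3 head=4: mul.MUL i4 RAW r3
#4 head=5: or.ALU st.MEM i5+i6 2-wide
#5 head=7: add.ALU i7 RAW r2
#6 head=8: st.MEM i8 no-port MEM/MEM
#7 head=9: st.MEM i9 no-port MEM/MEM
#8 head=10: ld.MEM and.ALU i10+i11 2-wide
#9 head=12: sll.ALU i12 tail

PAIRS = 3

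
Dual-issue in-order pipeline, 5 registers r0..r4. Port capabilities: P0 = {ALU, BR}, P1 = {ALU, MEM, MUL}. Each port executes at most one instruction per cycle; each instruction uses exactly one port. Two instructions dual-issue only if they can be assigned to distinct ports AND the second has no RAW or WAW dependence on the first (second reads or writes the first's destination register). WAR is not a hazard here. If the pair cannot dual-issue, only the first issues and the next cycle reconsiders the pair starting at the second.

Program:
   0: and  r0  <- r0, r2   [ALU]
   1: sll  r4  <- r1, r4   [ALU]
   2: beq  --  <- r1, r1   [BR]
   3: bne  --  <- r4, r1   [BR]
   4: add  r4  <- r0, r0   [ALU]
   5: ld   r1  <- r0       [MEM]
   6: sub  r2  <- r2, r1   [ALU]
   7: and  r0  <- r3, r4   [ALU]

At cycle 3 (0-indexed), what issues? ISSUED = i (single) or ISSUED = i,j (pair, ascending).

ISSUED = 5

  cy0 -> i0,i1 (and/sll) 2-wide
  cy1 -> i2 (beq) no-port BR/BR
  cy2 -> i3,i4 (bne/add) 2-wide
  cy3 -> i5 (ld) RAW r1
  cy4 -> i6,i7 (sub/and) 2-wide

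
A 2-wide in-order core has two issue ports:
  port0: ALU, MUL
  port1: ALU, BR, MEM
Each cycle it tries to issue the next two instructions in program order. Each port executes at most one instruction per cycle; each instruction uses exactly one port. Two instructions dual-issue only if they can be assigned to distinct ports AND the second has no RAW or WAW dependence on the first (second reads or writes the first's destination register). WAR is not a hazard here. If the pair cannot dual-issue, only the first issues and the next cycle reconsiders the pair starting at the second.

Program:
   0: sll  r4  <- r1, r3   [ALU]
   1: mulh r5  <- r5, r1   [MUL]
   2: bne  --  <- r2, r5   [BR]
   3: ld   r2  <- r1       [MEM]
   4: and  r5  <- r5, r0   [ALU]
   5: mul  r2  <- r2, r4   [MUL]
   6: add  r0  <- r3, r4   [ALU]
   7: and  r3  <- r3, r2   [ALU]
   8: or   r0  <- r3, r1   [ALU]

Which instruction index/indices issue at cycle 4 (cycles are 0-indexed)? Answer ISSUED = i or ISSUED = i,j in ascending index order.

ISSUED = 7

t=0 i0+i1:sll/mulh ; 2-wide
t=1 i2:bne ; no-port BR/MEM
t=2 i3+i4:ld/and ; 2-wide
t=3 i5+i6:mul/add ; 2-wide
t=4 i7:and ; RAW r3
t=5 i8:or ; tail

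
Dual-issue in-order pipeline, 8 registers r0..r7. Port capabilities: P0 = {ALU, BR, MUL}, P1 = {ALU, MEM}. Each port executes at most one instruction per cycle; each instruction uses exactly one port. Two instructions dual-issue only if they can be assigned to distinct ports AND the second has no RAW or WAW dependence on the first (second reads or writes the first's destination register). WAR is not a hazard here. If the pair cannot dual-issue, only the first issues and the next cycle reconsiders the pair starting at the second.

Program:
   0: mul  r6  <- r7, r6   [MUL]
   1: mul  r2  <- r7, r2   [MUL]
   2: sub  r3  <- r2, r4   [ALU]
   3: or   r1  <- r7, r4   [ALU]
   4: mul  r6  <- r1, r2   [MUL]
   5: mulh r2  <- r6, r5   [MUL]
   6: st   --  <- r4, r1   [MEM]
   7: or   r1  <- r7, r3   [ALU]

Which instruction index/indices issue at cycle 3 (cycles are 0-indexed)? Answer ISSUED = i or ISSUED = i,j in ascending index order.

c0: i0 mul.MUL  no-port MUL/MUL
c1: i1 mul.MUL  RAW r2
c2: i2/i3 sub.ALU or.ALU  2-wide
c3: i4 mul.MUL  no-port MUL/MUL
c4: i5/i6 mulh.MUL st.MEM  2-wide
c5: i7 or.ALU  tail

ISSUED = 4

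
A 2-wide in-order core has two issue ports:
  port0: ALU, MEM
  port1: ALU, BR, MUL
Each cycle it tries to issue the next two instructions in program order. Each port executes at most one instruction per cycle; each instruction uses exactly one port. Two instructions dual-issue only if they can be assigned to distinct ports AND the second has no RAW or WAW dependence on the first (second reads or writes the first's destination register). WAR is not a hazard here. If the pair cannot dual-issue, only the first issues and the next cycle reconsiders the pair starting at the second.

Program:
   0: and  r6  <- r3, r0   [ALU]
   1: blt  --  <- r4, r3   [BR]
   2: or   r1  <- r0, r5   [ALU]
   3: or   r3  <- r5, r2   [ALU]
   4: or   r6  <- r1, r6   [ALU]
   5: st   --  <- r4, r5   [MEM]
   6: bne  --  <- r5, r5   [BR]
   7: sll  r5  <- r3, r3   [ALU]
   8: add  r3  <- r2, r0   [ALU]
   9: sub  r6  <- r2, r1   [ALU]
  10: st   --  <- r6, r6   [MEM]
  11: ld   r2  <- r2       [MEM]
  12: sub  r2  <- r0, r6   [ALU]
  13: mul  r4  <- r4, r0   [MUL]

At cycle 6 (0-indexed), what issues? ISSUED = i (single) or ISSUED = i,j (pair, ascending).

#0 head=0: and blt i0+i1 pair
#1 head=2: or or i2+i3 pair
#2 head=4: or st i4+i5 pair
#3 head=6: bne sll i6+i7 pair
#4 head=8: add sub i8+i9 pair
#5 head=10: st i10 no-port MEM/MEM
#6 head=11: ld i11 WAW r2
#7 head=12: sub mul i12+i13 pair

ISSUED = 11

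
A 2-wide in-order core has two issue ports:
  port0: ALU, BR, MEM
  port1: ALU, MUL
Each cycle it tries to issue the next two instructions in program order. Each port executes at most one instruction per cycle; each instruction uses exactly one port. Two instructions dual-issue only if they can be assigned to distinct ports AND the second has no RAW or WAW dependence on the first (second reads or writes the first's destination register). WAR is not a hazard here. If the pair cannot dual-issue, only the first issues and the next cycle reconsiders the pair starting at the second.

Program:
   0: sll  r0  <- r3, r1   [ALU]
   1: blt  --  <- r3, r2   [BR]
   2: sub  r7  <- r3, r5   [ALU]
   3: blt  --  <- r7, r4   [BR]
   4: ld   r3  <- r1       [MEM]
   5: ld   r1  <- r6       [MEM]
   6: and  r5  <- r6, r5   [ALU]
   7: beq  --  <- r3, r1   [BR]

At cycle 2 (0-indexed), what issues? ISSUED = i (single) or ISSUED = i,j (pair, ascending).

ISSUED = 3

#0 head=0: sll.ALU;blt.BR i0,i1 dual
#1 head=2: sub.ALU i2 RAW r7
#2 head=3: blt.BR i3 no-port BR/MEM
#3 head=4: ld.MEM i4 no-port MEM/MEM
#4 head=5: ld.MEM;and.ALU i5,i6 dual
#5 head=7: beq.BR i7 tail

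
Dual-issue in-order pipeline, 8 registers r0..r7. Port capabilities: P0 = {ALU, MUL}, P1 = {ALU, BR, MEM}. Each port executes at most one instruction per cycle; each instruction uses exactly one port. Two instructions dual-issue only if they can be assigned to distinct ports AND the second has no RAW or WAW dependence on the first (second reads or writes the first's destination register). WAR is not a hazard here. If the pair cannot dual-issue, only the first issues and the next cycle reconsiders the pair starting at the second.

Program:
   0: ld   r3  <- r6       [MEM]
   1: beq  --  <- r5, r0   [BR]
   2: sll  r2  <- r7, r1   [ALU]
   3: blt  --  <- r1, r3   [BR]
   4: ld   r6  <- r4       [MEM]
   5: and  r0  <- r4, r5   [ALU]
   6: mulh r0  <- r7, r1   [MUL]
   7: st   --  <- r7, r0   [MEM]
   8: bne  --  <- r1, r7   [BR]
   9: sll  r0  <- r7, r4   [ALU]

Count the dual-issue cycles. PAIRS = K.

PAIRS = 3

c0: i0 ld.MEM  no-port MEM/BR
c1: i1+i2 beq.BR/sll.ALU  pair
c2: i3 blt.BR  no-port BR/MEM
c3: i4+i5 ld.MEM/and.ALU  pair
c4: i6 mulh.MUL  RAW r0
c5: i7 st.MEM  no-port MEM/BR
c6: i8+i9 bne.BR/sll.ALU  pair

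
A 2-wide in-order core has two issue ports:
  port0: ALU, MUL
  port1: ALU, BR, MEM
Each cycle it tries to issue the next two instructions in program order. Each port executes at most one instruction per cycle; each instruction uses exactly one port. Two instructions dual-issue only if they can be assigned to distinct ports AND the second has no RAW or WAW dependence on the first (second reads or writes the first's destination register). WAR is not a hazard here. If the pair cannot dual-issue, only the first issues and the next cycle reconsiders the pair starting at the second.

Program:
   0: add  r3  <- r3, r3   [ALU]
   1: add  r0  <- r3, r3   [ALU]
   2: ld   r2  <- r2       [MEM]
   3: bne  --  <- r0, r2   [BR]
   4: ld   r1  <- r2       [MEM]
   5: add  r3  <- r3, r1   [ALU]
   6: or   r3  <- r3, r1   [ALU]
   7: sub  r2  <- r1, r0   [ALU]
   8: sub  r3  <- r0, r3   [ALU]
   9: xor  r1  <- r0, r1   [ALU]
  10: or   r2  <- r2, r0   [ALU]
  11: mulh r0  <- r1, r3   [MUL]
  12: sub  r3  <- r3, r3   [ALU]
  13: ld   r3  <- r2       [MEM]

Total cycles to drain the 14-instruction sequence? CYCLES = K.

CYCLES = 10

t=0 i0:add ; RAW r3
t=1 i1/i2:add/ld ; 2-wide
t=2 i3:bne ; no-port BR/MEM
t=3 i4:ld ; RAW r1
t=4 i5:add ; RAW+WAW r3
t=5 i6/i7:or/sub ; 2-wide
t=6 i8/i9:sub/xor ; 2-wide
t=7 i10/i11:or/mulh ; 2-wide
t=8 i12:sub ; WAW r3
t=9 i13:ld ; tail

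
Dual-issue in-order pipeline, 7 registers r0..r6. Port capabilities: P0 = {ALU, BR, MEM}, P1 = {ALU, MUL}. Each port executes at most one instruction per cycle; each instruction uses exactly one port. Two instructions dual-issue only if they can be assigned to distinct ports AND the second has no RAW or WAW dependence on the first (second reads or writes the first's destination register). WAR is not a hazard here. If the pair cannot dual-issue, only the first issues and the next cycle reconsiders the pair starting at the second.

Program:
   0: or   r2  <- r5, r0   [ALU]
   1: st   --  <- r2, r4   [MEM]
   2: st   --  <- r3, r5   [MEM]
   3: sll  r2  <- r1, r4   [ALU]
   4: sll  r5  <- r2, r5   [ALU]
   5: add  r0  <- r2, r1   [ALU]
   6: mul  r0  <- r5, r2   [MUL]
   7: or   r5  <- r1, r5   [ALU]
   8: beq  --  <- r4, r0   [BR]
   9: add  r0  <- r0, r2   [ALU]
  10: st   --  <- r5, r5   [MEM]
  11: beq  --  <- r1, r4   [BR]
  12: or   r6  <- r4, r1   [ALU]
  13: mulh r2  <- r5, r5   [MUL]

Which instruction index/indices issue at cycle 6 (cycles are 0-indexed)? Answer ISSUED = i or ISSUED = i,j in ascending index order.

t=0 i0:or.ALU ; RAW r2
t=1 i1:st.MEM ; no-port MEM/MEM
t=2 i2,i3:st.MEM;sll.ALU ; 2-wide
t=3 i4,i5:sll.ALU;add.ALU ; 2-wide
t=4 i6,i7:mul.MUL;or.ALU ; 2-wide
t=5 i8,i9:beq.BR;add.ALU ; 2-wide
t=6 i10:st.MEM ; no-port MEM/BR
t=7 i11,i12:beq.BR;or.ALU ; 2-wide
t=8 i13:mulh.MUL ; tail

ISSUED = 10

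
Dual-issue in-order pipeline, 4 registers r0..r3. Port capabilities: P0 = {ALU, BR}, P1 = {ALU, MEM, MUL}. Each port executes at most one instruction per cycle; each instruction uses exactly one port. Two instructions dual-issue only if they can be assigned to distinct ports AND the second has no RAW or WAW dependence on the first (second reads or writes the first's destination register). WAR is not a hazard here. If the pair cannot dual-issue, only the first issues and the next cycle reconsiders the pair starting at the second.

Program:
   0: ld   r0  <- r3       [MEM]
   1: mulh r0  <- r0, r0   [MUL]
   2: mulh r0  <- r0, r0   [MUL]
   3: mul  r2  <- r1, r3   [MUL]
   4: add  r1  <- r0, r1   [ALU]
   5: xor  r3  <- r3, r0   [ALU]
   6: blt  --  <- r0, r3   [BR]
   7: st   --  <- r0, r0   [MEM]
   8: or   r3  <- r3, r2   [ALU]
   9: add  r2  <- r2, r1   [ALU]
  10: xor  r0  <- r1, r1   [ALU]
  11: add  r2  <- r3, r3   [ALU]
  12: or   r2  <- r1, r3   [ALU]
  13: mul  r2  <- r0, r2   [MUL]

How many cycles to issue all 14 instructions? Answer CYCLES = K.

c0: i0 ld.MEM  no-port MEM/MUL
c1: i1 mulh.MUL  no-port MUL/MUL
c2: i2 mulh.MUL  no-port MUL/MUL
c3: i3&i4 mul.MUL/add.ALU  dual
c4: i5 xor.ALU  RAW r3
c5: i6&i7 blt.BR/st.MEM  dual
c6: i8&i9 or.ALU/add.ALU  dual
c7: i10&i11 xor.ALU/add.ALU  dual
c8: i12 or.ALU  RAW+WAW r2
c9: i13 mul.MUL  tail

CYCLES = 10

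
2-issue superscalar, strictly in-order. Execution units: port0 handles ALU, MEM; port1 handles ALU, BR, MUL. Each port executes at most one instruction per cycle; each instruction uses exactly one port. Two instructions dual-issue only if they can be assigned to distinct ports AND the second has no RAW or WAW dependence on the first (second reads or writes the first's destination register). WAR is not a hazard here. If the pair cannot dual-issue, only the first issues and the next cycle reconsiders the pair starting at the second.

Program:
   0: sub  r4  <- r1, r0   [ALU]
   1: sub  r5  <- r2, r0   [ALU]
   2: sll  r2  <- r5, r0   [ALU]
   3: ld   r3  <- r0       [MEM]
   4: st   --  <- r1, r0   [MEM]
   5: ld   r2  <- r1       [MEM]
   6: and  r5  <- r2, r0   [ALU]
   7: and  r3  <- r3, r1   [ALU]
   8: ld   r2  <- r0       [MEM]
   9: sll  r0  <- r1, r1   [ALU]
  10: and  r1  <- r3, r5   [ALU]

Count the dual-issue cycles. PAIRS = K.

  cy0 -> i0,i1 (sub+sub) dual
  cy1 -> i2,i3 (sll+ld) dual
  cy2 -> i4 (st) no-port MEM/MEM
  cy3 -> i5 (ld) RAW r2
  cy4 -> i6,i7 (and+and) dual
  cy5 -> i8,i9 (ld+sll) dual
  cy6 -> i10 (and) tail

PAIRS = 4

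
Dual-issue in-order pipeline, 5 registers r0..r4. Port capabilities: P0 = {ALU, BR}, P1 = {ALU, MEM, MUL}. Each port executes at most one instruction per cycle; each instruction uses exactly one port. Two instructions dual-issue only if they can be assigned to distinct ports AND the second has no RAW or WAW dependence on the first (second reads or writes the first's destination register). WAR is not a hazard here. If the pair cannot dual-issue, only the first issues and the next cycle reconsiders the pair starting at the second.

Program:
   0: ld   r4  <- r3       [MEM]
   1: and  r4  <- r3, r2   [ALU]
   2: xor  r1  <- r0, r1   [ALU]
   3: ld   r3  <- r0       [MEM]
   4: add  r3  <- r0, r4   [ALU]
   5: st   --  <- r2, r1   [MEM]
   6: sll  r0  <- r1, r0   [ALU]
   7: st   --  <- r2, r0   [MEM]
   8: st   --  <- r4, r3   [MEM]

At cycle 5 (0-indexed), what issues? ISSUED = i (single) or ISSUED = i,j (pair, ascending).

ISSUED = 7

t=0 i0:ld.MEM ; WAW r4
t=1 i1,i2:and.ALU;xor.ALU ; 2-wide
t=2 i3:ld.MEM ; WAW r3
t=3 i4,i5:add.ALU;st.MEM ; 2-wide
t=4 i6:sll.ALU ; RAW r0
t=5 i7:st.MEM ; no-port MEM/MEM
t=6 i8:st.MEM ; tail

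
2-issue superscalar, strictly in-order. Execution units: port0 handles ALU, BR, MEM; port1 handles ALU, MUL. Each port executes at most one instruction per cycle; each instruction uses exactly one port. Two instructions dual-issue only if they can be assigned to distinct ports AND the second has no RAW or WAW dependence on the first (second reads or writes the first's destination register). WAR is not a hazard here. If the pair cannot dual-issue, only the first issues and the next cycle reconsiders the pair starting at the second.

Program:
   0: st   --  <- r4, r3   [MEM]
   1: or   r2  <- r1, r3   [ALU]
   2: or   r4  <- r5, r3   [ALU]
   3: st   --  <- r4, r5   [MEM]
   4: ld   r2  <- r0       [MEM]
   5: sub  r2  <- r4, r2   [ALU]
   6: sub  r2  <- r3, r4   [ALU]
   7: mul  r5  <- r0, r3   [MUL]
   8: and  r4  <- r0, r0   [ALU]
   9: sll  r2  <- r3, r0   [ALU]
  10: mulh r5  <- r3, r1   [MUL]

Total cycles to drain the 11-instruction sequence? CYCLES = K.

CYCLES = 8

c0: i0+i1 st.MEM/or.ALU  pair
c1: i2 or.ALU  RAW r4
c2: i3 st.MEM  no-port MEM/MEM
c3: i4 ld.MEM  RAW+WAW r2
c4: i5 sub.ALU  WAW r2
c5: i6+i7 sub.ALU/mul.MUL  pair
c6: i8+i9 and.ALU/sll.ALU  pair
c7: i10 mulh.MUL  tail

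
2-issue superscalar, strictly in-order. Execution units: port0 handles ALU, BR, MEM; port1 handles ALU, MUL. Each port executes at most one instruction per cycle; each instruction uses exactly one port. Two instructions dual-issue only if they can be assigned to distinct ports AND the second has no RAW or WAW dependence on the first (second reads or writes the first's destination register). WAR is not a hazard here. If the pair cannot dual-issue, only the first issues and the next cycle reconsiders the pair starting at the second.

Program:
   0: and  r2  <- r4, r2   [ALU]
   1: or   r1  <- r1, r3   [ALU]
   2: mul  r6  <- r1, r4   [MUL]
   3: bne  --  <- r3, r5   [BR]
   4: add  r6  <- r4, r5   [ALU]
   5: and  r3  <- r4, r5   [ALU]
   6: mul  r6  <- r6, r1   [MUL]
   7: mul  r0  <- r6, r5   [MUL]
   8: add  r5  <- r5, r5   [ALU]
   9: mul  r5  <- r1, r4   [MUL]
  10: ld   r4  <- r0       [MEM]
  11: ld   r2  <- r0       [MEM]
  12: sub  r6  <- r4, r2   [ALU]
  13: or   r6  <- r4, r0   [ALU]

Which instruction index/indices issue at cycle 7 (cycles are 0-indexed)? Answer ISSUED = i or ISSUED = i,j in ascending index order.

ISSUED = 12

t=0 i0+i1:and or ; dual
t=1 i2+i3:mul bne ; dual
t=2 i4+i5:add and ; dual
t=3 i6:mul ; no-port MUL/MUL
t=4 i7+i8:mul add ; dual
t=5 i9+i10:mul ld ; dual
t=6 i11:ld ; RAW r2
t=7 i12:sub ; WAW r6
t=8 i13:or ; tail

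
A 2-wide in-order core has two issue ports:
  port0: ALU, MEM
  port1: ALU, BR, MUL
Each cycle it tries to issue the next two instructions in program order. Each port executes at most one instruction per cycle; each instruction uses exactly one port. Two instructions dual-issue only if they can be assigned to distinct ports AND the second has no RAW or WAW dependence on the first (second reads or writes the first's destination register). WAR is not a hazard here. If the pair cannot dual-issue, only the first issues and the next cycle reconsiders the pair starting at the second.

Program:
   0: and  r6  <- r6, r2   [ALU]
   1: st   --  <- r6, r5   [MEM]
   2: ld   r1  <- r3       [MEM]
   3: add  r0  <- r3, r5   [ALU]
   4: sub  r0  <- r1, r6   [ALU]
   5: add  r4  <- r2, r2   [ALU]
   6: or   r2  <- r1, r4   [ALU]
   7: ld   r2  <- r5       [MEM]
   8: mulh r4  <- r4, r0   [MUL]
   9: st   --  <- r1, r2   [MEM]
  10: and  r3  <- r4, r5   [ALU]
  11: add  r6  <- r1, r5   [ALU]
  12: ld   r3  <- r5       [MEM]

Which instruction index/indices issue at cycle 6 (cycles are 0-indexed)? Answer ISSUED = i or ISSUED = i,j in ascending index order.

t=0 i0:and.ALU ; RAW r6
t=1 i1:st.MEM ; no-port MEM/MEM
t=2 i2&i3:ld.MEM/add.ALU ; dual
t=3 i4&i5:sub.ALU/add.ALU ; dual
t=4 i6:or.ALU ; WAW r2
t=5 i7&i8:ld.MEM/mulh.MUL ; dual
t=6 i9&i10:st.MEM/and.ALU ; dual
t=7 i11&i12:add.ALU/ld.MEM ; dual

ISSUED = 9,10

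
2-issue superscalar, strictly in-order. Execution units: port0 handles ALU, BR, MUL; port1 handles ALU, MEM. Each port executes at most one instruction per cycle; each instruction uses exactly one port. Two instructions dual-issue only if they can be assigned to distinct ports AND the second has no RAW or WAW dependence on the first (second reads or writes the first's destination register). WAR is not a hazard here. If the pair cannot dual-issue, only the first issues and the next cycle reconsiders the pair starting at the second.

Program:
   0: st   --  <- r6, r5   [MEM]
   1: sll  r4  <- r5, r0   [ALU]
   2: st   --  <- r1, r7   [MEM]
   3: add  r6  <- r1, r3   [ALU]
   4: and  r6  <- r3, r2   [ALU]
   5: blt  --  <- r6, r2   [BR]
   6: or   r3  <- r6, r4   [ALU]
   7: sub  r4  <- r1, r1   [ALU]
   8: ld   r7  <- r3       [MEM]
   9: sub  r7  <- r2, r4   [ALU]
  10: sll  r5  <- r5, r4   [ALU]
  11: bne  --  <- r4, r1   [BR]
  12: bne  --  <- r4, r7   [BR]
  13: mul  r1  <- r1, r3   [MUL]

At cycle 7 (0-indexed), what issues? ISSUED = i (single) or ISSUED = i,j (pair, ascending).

ISSUED = 12

c0: i0/i1 st sll  pair
c1: i2/i3 st add  pair
c2: i4 and  RAW r6
c3: i5/i6 blt or  pair
c4: i7/i8 sub ld  pair
c5: i9/i10 sub sll  pair
c6: i11 bne  no-port BR/BR
c7: i12 bne  no-port BR/MUL
c8: i13 mul  tail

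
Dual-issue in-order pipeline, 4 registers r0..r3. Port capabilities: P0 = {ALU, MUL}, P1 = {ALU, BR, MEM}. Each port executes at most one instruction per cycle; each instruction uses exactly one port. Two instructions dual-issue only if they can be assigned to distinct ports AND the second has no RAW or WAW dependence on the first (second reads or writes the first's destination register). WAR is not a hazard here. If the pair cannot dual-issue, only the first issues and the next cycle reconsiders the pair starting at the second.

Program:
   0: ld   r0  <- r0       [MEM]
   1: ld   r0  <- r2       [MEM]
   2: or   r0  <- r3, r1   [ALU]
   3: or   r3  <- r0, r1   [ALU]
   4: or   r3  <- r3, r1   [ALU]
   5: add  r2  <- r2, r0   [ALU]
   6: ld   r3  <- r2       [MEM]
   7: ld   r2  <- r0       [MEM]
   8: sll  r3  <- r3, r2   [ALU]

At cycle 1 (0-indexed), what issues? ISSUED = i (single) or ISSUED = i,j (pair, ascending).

ISSUED = 1

[0] i0  ld.MEM  -- no-port MEM/MEM
[1] i1  ld.MEM  -- WAW r0
[2] i2  or.ALU  -- RAW r0
[3] i3  or.ALU  -- RAW+WAW r3
[4] i4,i5  or.ALU+add.ALU  -- 2-wide
[5] i6  ld.MEM  -- no-port MEM/MEM
[6] i7  ld.MEM  -- RAW r2
[7] i8  sll.ALU  -- tail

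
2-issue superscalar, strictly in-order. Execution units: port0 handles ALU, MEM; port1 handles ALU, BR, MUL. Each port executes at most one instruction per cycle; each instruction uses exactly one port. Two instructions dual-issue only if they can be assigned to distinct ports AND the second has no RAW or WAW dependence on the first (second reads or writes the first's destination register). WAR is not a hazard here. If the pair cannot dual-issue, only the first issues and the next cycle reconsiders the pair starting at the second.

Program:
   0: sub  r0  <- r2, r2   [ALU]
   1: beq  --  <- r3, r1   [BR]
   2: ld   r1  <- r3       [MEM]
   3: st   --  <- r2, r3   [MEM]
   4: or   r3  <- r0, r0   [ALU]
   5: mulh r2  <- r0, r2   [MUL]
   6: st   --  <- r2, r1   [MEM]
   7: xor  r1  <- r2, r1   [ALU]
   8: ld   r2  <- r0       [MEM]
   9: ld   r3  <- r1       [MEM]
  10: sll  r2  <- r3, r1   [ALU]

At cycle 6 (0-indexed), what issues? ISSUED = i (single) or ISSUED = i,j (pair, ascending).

ISSUED = 9

0. sub.ALU+beq.BR @i0&i1  | 2-wide
1. ld.MEM @i2  | no-port MEM/MEM
2. st.MEM+or.ALU @i3&i4  | 2-wide
3. mulh.MUL @i5  | RAW r2
4. st.MEM+xor.ALU @i6&i7  | 2-wide
5. ld.MEM @i8  | no-port MEM/MEM
6. ld.MEM @i9  | RAW r3
7. sll.ALU @i10  | tail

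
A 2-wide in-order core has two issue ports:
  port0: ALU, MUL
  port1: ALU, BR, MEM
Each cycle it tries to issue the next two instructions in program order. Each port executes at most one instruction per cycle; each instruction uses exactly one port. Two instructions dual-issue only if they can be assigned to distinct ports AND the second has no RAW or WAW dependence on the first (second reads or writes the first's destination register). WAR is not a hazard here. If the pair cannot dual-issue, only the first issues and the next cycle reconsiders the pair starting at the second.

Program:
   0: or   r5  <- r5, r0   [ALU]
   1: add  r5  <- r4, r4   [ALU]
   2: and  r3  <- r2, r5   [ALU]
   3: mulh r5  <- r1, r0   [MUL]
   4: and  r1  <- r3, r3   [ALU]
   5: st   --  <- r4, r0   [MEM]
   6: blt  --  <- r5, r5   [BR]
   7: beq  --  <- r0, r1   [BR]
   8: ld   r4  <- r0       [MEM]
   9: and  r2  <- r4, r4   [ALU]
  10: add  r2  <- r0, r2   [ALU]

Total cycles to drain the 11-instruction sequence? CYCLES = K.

CYCLES = 9

#0 head=0: or i0 WAW r5
#1 head=1: add i1 RAW r5
#2 head=2: and;mulh i2,i3 dual
#3 head=4: and;st i4,i5 dual
#4 head=6: blt i6 no-port BR/BR
#5 head=7: beq i7 no-port BR/MEM
#6 head=8: ld i8 RAW r4
#7 head=9: and i9 RAW+WAW r2
#8 head=10: add i10 tail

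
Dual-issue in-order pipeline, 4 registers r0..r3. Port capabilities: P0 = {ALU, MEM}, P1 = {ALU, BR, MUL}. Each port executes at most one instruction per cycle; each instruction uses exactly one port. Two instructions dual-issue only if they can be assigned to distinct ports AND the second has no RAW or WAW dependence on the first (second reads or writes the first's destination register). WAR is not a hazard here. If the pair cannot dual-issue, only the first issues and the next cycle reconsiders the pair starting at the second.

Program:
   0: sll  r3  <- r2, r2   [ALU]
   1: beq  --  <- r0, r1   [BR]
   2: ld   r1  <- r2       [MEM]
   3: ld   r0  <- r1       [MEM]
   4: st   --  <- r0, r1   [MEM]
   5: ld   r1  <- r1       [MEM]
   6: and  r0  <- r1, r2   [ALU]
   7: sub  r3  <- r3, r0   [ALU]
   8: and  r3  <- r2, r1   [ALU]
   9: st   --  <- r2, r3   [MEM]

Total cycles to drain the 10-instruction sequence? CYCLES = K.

0. sll beq @i0+i1  | 2-wide
1. ld @i2  | no-port MEM/MEM
2. ld @i3  | no-port MEM/MEM
3. st @i4  | no-port MEM/MEM
4. ld @i5  | RAW r1
5. and @i6  | RAW r0
6. sub @i7  | WAW r3
7. and @i8  | RAW r3
8. st @i9  | tail

CYCLES = 9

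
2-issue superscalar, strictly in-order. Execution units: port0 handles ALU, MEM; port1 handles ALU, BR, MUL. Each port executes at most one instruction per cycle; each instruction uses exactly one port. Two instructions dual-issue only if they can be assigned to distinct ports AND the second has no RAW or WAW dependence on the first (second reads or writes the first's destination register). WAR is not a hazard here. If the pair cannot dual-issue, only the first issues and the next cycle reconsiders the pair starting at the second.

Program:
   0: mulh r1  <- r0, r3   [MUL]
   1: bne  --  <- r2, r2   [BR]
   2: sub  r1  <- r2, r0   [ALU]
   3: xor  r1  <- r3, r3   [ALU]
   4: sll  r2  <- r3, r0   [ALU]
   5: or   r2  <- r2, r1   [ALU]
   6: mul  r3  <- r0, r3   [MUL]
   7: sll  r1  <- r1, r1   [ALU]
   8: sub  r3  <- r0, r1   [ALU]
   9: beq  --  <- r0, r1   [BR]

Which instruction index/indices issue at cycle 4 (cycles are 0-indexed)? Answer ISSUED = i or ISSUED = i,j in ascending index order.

ISSUED = 7

c0: i0 mulh  no-port MUL/BR
c1: i1,i2 bne+sub  2-wide
c2: i3,i4 xor+sll  2-wide
c3: i5,i6 or+mul  2-wide
c4: i7 sll  RAW r1
c5: i8,i9 sub+beq  2-wide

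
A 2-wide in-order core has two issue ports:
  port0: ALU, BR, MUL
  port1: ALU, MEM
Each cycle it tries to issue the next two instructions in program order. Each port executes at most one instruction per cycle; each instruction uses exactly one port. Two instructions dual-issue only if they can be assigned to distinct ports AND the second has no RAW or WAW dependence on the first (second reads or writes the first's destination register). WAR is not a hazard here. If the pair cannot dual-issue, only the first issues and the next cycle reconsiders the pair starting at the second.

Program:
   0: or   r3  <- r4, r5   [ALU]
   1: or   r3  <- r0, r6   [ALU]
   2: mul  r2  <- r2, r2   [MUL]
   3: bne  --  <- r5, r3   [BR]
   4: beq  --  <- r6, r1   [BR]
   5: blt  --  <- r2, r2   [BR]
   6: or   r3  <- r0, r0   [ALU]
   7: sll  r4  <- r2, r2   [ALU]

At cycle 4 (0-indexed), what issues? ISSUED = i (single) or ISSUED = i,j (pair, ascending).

c0: i0 or.ALU  WAW r3
c1: i1/i2 or.ALU+mul.MUL  pair
c2: i3 bne.BR  no-port BR/BR
c3: i4 beq.BR  no-port BR/BR
c4: i5/i6 blt.BR+or.ALU  pair
c5: i7 sll.ALU  tail

ISSUED = 5,6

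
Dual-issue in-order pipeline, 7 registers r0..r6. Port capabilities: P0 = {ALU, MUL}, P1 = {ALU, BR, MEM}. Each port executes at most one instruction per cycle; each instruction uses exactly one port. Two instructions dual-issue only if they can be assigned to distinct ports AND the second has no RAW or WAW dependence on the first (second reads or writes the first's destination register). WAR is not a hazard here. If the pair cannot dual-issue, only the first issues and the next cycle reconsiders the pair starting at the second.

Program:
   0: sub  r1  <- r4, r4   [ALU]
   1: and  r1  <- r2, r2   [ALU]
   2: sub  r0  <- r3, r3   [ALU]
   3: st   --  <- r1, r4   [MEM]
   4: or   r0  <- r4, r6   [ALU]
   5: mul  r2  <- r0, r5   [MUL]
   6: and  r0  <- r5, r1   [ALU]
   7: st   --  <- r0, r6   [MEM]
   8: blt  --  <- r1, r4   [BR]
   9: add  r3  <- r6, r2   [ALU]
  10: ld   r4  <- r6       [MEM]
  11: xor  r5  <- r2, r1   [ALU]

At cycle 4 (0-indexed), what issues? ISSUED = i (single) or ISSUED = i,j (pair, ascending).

t=0 i0:sub.ALU ; WAW r1
t=1 i1&i2:and.ALU+sub.ALU ; pair
t=2 i3&i4:st.MEM+or.ALU ; pair
t=3 i5&i6:mul.MUL+and.ALU ; pair
t=4 i7:st.MEM ; no-port MEM/BR
t=5 i8&i9:blt.BR+add.ALU ; pair
t=6 i10&i11:ld.MEM+xor.ALU ; pair

ISSUED = 7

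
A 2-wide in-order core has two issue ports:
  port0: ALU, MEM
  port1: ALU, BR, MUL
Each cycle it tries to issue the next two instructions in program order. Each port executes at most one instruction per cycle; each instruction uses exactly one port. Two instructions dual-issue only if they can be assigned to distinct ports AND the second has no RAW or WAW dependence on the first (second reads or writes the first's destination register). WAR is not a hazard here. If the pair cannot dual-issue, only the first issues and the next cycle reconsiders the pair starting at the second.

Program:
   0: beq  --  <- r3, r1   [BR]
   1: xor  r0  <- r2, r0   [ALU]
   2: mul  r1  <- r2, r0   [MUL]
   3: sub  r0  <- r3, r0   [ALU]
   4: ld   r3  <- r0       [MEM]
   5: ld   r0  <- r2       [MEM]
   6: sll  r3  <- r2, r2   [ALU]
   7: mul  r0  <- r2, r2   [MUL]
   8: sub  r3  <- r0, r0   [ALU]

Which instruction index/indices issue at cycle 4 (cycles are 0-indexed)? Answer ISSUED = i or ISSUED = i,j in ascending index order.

[0] i0,i1  beq xor  -- dual
[1] i2,i3  mul sub  -- dual
[2] i4  ld  -- no-port MEM/MEM
[3] i5,i6  ld sll  -- dual
[4] i7  mul  -- RAW r0
[5] i8  sub  -- tail

ISSUED = 7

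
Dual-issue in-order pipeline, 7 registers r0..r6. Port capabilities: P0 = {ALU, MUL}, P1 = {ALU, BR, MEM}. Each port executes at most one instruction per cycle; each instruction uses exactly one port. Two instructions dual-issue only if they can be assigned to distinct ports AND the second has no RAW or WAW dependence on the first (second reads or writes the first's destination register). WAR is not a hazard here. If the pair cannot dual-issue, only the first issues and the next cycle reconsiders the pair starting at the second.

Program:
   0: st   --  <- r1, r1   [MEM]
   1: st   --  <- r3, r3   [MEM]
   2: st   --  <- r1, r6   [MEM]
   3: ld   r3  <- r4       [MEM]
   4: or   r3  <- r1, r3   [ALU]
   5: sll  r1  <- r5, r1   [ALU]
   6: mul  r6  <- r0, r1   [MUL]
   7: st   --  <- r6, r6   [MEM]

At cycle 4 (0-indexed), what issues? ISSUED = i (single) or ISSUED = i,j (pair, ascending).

ISSUED = 4,5

c0: i0 st.MEM  no-port MEM/MEM
c1: i1 st.MEM  no-port MEM/MEM
c2: i2 st.MEM  no-port MEM/MEM
c3: i3 ld.MEM  RAW+WAW r3
c4: i4+i5 or.ALU;sll.ALU  2-wide
c5: i6 mul.MUL  RAW r6
c6: i7 st.MEM  tail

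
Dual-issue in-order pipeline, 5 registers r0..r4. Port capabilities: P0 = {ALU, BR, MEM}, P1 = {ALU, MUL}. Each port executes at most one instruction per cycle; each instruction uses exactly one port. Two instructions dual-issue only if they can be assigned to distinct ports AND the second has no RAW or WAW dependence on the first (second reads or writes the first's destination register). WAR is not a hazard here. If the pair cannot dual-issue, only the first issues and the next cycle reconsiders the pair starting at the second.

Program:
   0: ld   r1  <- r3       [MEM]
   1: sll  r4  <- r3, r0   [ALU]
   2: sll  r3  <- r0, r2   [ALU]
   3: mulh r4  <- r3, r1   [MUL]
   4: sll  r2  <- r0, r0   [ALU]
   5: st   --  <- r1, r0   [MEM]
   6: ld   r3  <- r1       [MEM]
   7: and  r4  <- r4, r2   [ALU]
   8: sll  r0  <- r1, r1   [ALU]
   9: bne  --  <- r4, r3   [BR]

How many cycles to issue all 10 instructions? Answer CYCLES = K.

[0] i0,i1  ld.MEM;sll.ALU  -- dual
[1] i2  sll.ALU  -- RAW r3
[2] i3,i4  mulh.MUL;sll.ALU  -- dual
[3] i5  st.MEM  -- no-port MEM/MEM
[4] i6,i7  ld.MEM;and.ALU  -- dual
[5] i8,i9  sll.ALU;bne.BR  -- dual

CYCLES = 6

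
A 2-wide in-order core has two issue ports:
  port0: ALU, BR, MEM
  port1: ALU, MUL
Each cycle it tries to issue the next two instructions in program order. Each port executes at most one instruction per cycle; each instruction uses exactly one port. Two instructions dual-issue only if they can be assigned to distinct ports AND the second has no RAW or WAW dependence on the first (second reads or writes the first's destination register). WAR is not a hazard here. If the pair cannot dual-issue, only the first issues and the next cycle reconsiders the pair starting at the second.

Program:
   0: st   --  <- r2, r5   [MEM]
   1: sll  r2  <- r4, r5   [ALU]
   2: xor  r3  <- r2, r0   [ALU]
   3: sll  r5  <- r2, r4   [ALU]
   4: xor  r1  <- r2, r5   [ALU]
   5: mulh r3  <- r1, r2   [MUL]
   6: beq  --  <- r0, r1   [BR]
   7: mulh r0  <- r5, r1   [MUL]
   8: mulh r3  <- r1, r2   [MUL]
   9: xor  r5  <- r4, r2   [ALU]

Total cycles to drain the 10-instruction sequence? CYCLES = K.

t=0 i0/i1:st+sll ; 2-wide
t=1 i2/i3:xor+sll ; 2-wide
t=2 i4:xor ; RAW r1
t=3 i5/i6:mulh+beq ; 2-wide
t=4 i7:mulh ; no-port MUL/MUL
t=5 i8/i9:mulh+xor ; 2-wide

CYCLES = 6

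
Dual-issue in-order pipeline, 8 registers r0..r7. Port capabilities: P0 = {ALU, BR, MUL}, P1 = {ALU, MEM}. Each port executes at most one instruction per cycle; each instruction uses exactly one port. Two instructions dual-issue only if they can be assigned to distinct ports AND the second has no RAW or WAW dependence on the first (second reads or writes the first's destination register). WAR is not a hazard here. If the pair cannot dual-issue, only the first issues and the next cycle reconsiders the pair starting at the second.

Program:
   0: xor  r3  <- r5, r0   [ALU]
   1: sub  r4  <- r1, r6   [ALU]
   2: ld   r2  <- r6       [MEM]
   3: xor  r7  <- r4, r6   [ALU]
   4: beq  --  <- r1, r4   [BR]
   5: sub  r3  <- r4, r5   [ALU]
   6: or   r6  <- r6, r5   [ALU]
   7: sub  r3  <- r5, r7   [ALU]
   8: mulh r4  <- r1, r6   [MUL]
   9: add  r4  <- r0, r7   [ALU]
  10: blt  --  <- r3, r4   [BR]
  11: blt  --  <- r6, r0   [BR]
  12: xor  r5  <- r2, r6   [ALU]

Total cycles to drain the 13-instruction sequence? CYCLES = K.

  cy0 -> i0&i1 (xor/sub) dual
  cy1 -> i2&i3 (ld/xor) dual
  cy2 -> i4&i5 (beq/sub) dual
  cy3 -> i6&i7 (or/sub) dual
  cy4 -> i8 (mulh) WAW r4
  cy5 -> i9 (add) RAW r4
  cy6 -> i10 (blt) no-port BR/BR
  cy7 -> i11&i12 (blt/xor) dual

CYCLES = 8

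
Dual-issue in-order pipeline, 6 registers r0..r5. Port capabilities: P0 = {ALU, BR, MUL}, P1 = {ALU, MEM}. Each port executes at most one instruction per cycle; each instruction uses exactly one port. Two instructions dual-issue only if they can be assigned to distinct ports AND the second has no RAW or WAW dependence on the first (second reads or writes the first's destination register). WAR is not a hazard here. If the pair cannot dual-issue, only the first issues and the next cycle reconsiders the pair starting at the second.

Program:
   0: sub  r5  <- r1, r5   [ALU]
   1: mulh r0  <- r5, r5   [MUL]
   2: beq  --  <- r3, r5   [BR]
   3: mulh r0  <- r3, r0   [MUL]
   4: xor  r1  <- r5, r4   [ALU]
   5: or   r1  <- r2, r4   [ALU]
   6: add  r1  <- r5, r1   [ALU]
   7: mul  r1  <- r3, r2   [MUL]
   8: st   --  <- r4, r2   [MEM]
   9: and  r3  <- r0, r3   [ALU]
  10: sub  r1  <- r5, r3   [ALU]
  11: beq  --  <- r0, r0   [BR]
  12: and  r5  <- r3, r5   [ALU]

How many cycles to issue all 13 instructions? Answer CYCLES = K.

#0 head=0: sub i0 RAW r5
#1 head=1: mulh i1 no-port MUL/BR
#2 head=2: beq i2 no-port BR/MUL
#3 head=3: mulh+xor i3/i4 2-wide
#4 head=5: or i5 RAW+WAW r1
#5 head=6: add i6 WAW r1
#6 head=7: mul+st i7/i8 2-wide
#7 head=9: and i9 RAW r3
#8 head=10: sub+beq i10/i11 2-wide
#9 head=12: and i12 tail

CYCLES = 10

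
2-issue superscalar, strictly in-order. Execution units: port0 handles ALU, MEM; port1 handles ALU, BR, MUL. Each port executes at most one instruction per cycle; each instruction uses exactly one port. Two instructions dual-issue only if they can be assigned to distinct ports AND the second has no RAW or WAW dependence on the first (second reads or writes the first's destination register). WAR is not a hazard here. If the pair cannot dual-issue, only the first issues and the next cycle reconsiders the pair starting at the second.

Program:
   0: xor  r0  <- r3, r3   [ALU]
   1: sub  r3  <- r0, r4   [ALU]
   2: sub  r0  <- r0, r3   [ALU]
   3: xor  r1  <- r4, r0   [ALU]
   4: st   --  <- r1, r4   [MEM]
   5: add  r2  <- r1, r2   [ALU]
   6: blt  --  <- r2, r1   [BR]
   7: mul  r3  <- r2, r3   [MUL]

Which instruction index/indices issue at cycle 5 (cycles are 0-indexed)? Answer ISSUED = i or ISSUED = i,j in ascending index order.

0. xor @i0  | RAW r0
1. sub @i1  | RAW r3
2. sub @i2  | RAW r0
3. xor @i3  | RAW r1
4. st;add @i4,i5  | 2-wide
5. blt @i6  | no-port BR/MUL
6. mul @i7  | tail

ISSUED = 6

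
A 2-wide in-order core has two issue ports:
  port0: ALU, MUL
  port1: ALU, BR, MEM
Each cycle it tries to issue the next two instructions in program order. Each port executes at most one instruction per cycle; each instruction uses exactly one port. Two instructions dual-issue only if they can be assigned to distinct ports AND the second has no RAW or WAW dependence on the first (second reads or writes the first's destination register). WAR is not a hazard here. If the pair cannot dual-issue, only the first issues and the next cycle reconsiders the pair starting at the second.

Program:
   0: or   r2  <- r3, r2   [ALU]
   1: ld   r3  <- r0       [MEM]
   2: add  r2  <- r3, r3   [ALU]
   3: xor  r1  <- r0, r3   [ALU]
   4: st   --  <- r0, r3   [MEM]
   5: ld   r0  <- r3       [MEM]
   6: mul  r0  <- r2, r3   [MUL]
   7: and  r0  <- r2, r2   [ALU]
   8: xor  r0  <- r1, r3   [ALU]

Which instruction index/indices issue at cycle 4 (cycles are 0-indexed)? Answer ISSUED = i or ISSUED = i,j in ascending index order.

[0] i0/i1  or/ld  -- pair
[1] i2/i3  add/xor  -- pair
[2] i4  st  -- no-port MEM/MEM
[3] i5  ld  -- WAW r0
[4] i6  mul  -- WAW r0
[5] i7  and  -- WAW r0
[6] i8  xor  -- tail

ISSUED = 6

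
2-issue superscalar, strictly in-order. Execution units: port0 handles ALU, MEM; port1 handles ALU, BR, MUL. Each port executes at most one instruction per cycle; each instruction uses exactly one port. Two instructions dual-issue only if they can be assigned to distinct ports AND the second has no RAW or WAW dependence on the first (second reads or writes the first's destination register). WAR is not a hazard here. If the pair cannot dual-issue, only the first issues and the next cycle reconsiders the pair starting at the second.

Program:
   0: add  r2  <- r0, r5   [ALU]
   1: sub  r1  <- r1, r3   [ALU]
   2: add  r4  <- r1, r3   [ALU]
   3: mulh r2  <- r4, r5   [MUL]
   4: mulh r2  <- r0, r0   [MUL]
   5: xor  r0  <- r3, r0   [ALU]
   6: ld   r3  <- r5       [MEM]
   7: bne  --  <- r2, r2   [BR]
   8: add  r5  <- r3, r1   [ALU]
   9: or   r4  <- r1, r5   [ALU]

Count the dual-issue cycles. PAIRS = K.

#0 head=0: add.ALU sub.ALU i0,i1 2-wide
#1 head=2: add.ALU i2 RAW r4
#2 head=3: mulh.MUL i3 no-port MUL/MUL
#3 head=4: mulh.MUL xor.ALU i4,i5 2-wide
#4 head=6: ld.MEM bne.BR i6,i7 2-wide
#5 head=8: add.ALU i8 RAW r5
#6 head=9: or.ALU i9 tail

PAIRS = 3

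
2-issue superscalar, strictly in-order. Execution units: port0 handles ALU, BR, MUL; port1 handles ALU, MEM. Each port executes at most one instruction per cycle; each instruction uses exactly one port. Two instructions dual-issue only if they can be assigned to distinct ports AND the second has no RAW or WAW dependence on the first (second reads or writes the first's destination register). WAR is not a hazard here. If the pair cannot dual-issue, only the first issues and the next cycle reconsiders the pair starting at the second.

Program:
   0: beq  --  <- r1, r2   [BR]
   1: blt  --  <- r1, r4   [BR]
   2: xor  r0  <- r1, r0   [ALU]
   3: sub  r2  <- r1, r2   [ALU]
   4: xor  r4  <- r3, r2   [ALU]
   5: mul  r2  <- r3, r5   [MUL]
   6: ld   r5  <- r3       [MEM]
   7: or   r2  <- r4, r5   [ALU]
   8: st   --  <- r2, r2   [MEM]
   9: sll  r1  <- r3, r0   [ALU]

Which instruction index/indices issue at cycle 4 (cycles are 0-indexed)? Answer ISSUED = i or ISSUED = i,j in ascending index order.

ISSUED = 6

0. beq @i0  | no-port BR/BR
1. blt/xor @i1+i2  | dual
2. sub @i3  | RAW r2
3. xor/mul @i4+i5  | dual
4. ld @i6  | RAW r5
5. or @i7  | RAW r2
6. st/sll @i8+i9  | dual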